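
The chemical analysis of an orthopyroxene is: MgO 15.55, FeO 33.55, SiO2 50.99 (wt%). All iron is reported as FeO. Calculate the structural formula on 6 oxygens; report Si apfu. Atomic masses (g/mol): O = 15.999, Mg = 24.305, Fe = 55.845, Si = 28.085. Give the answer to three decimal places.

MgO (M=40.304): mol = 0.38582; Mg = 0.38582, O = 0.38582.
FeO (M=71.844): mol = 0.46698; Fe = 0.46698, O = 0.46698.
SiO2 (M=60.083): mol = 0.84866; Si = 0.84866, O = 1.69732.
ΣO = 2.55012; factor = 6/ΣO = 2.35283.
Si apfu = 0.84866 × 2.35283 = 1.997.

1.997 Si apfu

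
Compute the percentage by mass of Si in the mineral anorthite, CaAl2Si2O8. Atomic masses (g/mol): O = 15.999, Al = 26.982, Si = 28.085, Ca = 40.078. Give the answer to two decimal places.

M(CaAl2Si2O8) = 278.204 g/mol.
Si contributes 2 × 28.085 = 56.170 g per mole.
56.170/278.204 = 0.2019 → 20.19%.

20.19 mass %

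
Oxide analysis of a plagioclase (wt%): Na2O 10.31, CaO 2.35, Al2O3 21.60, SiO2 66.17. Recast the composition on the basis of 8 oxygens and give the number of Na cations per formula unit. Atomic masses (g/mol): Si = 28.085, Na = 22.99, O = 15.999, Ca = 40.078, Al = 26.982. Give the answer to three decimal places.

0.874 Na apfu

Na2O (M=61.979): mol = 0.16635; Na = 0.33270, O = 0.16635.
CaO (M=56.077): mol = 0.04191; Ca = 0.04191, O = 0.04191.
Al2O3 (M=101.961): mol = 0.21185; Al = 0.42370, O = 0.63555.
SiO2 (M=60.083): mol = 1.10131; Si = 1.10131, O = 2.20262.
ΣO = 3.04643; factor = 8/ΣO = 2.62602.
Na apfu = 0.33270 × 2.62602 = 0.874.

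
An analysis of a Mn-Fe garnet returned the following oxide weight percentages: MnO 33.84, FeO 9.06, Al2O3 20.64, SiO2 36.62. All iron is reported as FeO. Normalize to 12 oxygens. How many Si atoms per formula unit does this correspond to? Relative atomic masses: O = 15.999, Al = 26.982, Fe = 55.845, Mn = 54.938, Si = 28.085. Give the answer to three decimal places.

3.011 Si apfu

MnO (M=70.937): mol = 0.47704; Mn = 0.47704, O = 0.47704.
FeO (M=71.844): mol = 0.12611; Fe = 0.12611, O = 0.12611.
Al2O3 (M=101.961): mol = 0.20243; Al = 0.40486, O = 0.60729.
SiO2 (M=60.083): mol = 0.60949; Si = 0.60949, O = 1.21898.
ΣO = 2.42942; factor = 12/ΣO = 4.93945.
Si apfu = 0.60949 × 4.93945 = 3.011.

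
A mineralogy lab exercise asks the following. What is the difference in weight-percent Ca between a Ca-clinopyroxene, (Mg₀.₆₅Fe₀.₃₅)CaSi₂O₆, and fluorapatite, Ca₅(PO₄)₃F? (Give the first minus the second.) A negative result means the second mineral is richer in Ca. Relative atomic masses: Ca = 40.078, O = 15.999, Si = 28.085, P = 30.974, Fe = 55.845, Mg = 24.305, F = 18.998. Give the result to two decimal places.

-22.13 percentage points

M((Mg₀.₆₅Fe₀.₃₅)CaSi₂O₆) = 227.586 g/mol, so wt% Ca = 40.078/227.586 × 100 = 17.61%.
M(Ca₅(PO₄)₃F) = 504.298 g/mol, so wt% Ca = 200.390/504.298 × 100 = 39.74%.
17.61 − 39.74 = -22.13 pp.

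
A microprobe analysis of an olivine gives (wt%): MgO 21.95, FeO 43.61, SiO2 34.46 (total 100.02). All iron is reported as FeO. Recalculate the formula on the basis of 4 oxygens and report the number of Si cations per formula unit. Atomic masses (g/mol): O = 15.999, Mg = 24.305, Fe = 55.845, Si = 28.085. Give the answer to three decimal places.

MgO (M=40.304): mol = 0.54461; Mg = 0.54461, O = 0.54461.
FeO (M=71.844): mol = 0.60701; Fe = 0.60701, O = 0.60701.
SiO2 (M=60.083): mol = 0.57354; Si = 0.57354, O = 1.14708.
ΣO = 2.29870; factor = 4/ΣO = 1.74011.
Si apfu = 0.57354 × 1.74011 = 0.998.

0.998 Si apfu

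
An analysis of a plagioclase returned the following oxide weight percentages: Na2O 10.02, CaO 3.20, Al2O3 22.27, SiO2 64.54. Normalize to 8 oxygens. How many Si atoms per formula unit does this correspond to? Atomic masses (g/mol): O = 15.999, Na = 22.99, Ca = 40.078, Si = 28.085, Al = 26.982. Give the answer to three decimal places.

2.843 Si apfu

Na2O: 10.02/61.979 = 0.16167 mol → 0.32334 mol Na, 0.16167 mol O.
CaO: 3.20/56.077 = 0.05706 mol → 0.05706 mol Ca, 0.05706 mol O.
Al2O3: 22.27/101.961 = 0.21842 mol → 0.43684 mol Al, 0.65526 mol O.
SiO2: 64.54/60.083 = 1.07418 mol → 1.07418 mol Si, 2.14836 mol O.
Total oxygen = 3.02235 mol. Normalization factor = 8/3.02235 = 2.64695.
Si per 8 O = 1.07418 × 2.64695 = 2.843.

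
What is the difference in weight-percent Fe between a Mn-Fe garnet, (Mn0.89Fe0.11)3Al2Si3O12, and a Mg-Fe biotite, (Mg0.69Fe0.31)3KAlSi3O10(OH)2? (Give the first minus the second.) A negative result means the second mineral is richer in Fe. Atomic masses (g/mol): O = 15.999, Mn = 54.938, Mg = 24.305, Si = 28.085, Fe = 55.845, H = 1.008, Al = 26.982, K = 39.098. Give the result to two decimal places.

Fe in (Mn0.89Fe0.11)3Al2Si3O12: molar mass 495.320 g/mol; 0.33×55.845 = 18.429 g → 3.72 wt%.
Fe in (Mg0.69Fe0.31)3KAlSi3O10(OH)2: molar mass 446.586 g/mol; 0.93×55.845 = 51.936 g → 11.63 wt%.
Difference = 3.72 − 11.63 = -7.91 percentage points.

-7.91 percentage points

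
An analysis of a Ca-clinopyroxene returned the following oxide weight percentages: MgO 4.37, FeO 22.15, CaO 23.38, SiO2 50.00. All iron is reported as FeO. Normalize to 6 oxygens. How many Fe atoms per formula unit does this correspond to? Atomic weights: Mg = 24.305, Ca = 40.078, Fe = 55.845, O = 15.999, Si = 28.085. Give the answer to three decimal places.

0.741 Fe apfu

4.37 wt% MgO ÷ 40.304 g/mol = 0.10843 mol, giving 0.10843 Mg and 0.10843 O.
22.15 wt% FeO ÷ 71.844 g/mol = 0.30831 mol, giving 0.30831 Fe and 0.30831 O.
23.38 wt% CaO ÷ 56.077 g/mol = 0.41693 mol, giving 0.41693 Ca and 0.41693 O.
50.00 wt% SiO2 ÷ 60.083 g/mol = 0.83218 mol, giving 0.83218 Si and 1.66436 O.
Oxygen sums to 2.49803; scaling by 6/2.49803 = 2.40189 puts the formula on 6 O.
Fe: 0.30831 × 2.40189 = 0.741 atoms per formula unit.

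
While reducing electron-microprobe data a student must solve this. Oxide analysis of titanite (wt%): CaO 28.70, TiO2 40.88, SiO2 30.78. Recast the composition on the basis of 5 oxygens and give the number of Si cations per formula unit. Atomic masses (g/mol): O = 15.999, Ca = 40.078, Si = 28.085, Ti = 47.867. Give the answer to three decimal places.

CaO (M=56.077): mol = 0.51180; Ca = 0.51180, O = 0.51180.
TiO2 (M=79.865): mol = 0.51186; Ti = 0.51186, O = 1.02372.
SiO2 (M=60.083): mol = 0.51229; Si = 0.51229, O = 1.02458.
ΣO = 2.56010; factor = 5/ΣO = 1.95305.
Si apfu = 0.51229 × 1.95305 = 1.001.

1.001 Si apfu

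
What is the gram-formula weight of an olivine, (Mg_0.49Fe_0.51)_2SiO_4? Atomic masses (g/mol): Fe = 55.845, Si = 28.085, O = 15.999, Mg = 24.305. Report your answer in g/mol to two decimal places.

172.86 g/mol

Mg: 0.98 × 24.305 = 23.8189
Fe: 1.02 × 55.845 = 56.9619
Si: 1 × 28.085 = 28.0850
O: 4 × 15.999 = 63.9960
Summing the contributions gives the formula mass.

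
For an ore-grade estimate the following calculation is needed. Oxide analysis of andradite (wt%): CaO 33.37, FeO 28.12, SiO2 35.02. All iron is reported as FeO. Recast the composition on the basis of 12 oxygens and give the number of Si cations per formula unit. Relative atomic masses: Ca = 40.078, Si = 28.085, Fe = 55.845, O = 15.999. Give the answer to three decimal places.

3.250 Si apfu

33.37 wt% CaO ÷ 56.077 g/mol = 0.59507 mol, giving 0.59507 Ca and 0.59507 O.
28.12 wt% FeO ÷ 71.844 g/mol = 0.39140 mol, giving 0.39140 Fe and 0.39140 O.
35.02 wt% SiO2 ÷ 60.083 g/mol = 0.58286 mol, giving 0.58286 Si and 1.16572 O.
Oxygen sums to 2.15219; scaling by 12/2.15219 = 5.57572 puts the formula on 12 O.
Si: 0.58286 × 5.57572 = 3.250 atoms per formula unit.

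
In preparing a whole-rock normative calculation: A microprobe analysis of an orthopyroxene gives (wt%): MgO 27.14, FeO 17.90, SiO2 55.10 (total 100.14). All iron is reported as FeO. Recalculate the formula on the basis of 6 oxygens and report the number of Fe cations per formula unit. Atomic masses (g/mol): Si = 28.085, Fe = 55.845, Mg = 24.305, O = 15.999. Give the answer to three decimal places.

0.542 Fe apfu

27.14 wt% MgO ÷ 40.304 g/mol = 0.67338 mol, giving 0.67338 Mg and 0.67338 O.
17.90 wt% FeO ÷ 71.844 g/mol = 0.24915 mol, giving 0.24915 Fe and 0.24915 O.
55.10 wt% SiO2 ÷ 60.083 g/mol = 0.91706 mol, giving 0.91706 Si and 1.83412 O.
Oxygen sums to 2.75665; scaling by 6/2.75665 = 2.17655 puts the formula on 6 O.
Fe: 0.24915 × 2.17655 = 0.542 atoms per formula unit.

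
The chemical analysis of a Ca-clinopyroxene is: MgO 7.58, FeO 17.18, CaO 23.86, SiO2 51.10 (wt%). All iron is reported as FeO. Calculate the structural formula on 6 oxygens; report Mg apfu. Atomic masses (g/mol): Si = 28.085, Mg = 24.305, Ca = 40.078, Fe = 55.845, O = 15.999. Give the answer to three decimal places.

7.58 wt% MgO ÷ 40.304 g/mol = 0.18807 mol, giving 0.18807 Mg and 0.18807 O.
17.18 wt% FeO ÷ 71.844 g/mol = 0.23913 mol, giving 0.23913 Fe and 0.23913 O.
23.86 wt% CaO ÷ 56.077 g/mol = 0.42549 mol, giving 0.42549 Ca and 0.42549 O.
51.10 wt% SiO2 ÷ 60.083 g/mol = 0.85049 mol, giving 0.85049 Si and 1.70098 O.
Oxygen sums to 2.55367; scaling by 6/2.55367 = 2.34956 puts the formula on 6 O.
Mg: 0.18807 × 2.34956 = 0.442 atoms per formula unit.

0.442 Mg apfu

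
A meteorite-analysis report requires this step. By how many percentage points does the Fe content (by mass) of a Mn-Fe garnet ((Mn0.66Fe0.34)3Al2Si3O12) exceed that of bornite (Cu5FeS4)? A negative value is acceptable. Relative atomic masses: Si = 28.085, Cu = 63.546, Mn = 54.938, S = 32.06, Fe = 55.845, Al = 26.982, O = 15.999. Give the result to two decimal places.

0.36 percentage points

First mineral: 56.962 g Fe in 495.946 g formula = 11.49 wt% Fe.
Second mineral: 55.845 g Fe in 501.815 g formula = 11.13 wt% Fe.
11.49% − 11.13% gives a difference of 0.36 percentage points.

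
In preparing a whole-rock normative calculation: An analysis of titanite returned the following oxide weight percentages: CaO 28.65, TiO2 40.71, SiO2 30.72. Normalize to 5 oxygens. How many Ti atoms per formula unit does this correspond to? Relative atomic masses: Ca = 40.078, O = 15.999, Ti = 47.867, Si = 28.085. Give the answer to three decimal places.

CaO (M=56.077): mol = 0.51090; Ca = 0.51090, O = 0.51090.
TiO2 (M=79.865): mol = 0.50974; Ti = 0.50974, O = 1.01948.
SiO2 (M=60.083): mol = 0.51129; Si = 0.51129, O = 1.02258.
ΣO = 2.55296; factor = 5/ΣO = 1.95851.
Ti apfu = 0.50974 × 1.95851 = 0.998.

0.998 Ti apfu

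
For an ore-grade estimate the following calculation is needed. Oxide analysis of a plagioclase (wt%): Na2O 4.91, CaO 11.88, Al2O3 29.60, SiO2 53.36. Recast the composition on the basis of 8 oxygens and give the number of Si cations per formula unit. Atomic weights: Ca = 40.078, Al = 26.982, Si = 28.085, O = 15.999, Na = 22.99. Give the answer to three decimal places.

4.91 wt% Na2O ÷ 61.979 g/mol = 0.07922 mol, giving 0.15844 Na and 0.07922 O.
11.88 wt% CaO ÷ 56.077 g/mol = 0.21185 mol, giving 0.21185 Ca and 0.21185 O.
29.60 wt% Al2O3 ÷ 101.961 g/mol = 0.29031 mol, giving 0.58062 Al and 0.87093 O.
53.36 wt% SiO2 ÷ 60.083 g/mol = 0.88810 mol, giving 0.88810 Si and 1.77620 O.
Oxygen sums to 2.93820; scaling by 8/2.93820 = 2.72276 puts the formula on 8 O.
Si: 0.88810 × 2.72276 = 2.418 atoms per formula unit.

2.418 Si apfu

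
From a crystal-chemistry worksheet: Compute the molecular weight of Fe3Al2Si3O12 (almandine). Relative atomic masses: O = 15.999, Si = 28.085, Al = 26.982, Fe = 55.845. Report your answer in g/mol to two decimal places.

497.74 g/mol

The formula mass is the sum 3*55.845 + 2*26.982 + 3*28.085 + 12*15.999.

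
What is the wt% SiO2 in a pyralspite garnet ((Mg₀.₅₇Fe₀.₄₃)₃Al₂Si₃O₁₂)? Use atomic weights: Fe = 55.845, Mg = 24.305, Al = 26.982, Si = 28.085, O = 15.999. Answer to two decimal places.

M((Mg₀.₅₇Fe₀.₄₃)₃Al₂Si₃O₁₂) = 443.809 g/mol; M(SiO2) = 60.083 g/mol.
Moles SiO2 per formula unit = 3 Si ÷ 1 = 3.0000.
SiO2 fraction = (3.0000 × 60.083) / 443.809 = 180.249/443.809 = 0.4061.

40.61 wt%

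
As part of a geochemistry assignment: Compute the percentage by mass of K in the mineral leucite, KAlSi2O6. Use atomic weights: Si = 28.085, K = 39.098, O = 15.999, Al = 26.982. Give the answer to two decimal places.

Molar mass of KAlSi2O6: 1×39.098 + 1×26.982 + 2×28.085 + 6×15.999 = 218.244 g/mol.
Mass of K per formula unit: 1 × 39.098 = 39.098 g.
Weight fraction K = 39.098 / 218.244 = 0.1791.

17.91 wt%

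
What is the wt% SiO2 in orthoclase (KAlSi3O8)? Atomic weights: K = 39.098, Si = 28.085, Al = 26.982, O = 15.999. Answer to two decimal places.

64.76 wt%

M(KAlSi3O8) = 278.327 g/mol; M(SiO2) = 60.083 g/mol.
Moles SiO2 per formula unit = 3 Si ÷ 1 = 3.0000.
SiO2 fraction = (3.0000 × 60.083) / 278.327 = 180.249/278.327 = 0.6476.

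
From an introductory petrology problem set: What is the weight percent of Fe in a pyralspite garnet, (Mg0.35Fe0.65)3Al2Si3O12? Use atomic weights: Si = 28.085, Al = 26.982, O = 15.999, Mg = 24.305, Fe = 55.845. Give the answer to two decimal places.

Molar mass of (Mg0.35Fe0.65)3Al2Si3O12: 1.05·24.305 + 1.95·55.845 + 2·26.982 + 3·28.085 + 12·15.999 = 464.625 g/mol.
Mass of Fe per formula unit: 1.95 × 55.845 = 108.898 g.
Weight fraction Fe = 108.898 / 464.625 = 0.2344.

23.44 mass %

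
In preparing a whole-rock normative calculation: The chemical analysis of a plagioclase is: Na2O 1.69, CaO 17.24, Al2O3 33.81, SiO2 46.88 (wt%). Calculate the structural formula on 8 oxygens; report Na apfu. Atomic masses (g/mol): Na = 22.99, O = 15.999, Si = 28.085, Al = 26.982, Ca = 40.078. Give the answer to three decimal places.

1.69 wt% Na2O ÷ 61.979 g/mol = 0.02727 mol, giving 0.05454 Na and 0.02727 O.
17.24 wt% CaO ÷ 56.077 g/mol = 0.30743 mol, giving 0.30743 Ca and 0.30743 O.
33.81 wt% Al2O3 ÷ 101.961 g/mol = 0.33160 mol, giving 0.66320 Al and 0.99480 O.
46.88 wt% SiO2 ÷ 60.083 g/mol = 0.78025 mol, giving 0.78025 Si and 1.56050 O.
Oxygen sums to 2.89000; scaling by 8/2.89000 = 2.76817 puts the formula on 8 O.
Na: 0.05454 × 2.76817 = 0.151 atoms per formula unit.

0.151 Na apfu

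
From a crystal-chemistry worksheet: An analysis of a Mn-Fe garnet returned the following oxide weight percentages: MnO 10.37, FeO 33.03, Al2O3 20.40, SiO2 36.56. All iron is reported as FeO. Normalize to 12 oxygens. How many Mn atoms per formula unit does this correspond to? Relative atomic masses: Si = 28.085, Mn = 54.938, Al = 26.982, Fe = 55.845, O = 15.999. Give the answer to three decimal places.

MnO: 10.37/70.937 = 0.14619 mol → 0.14619 mol Mn, 0.14619 mol O.
FeO: 33.03/71.844 = 0.45975 mol → 0.45975 mol Fe, 0.45975 mol O.
Al2O3: 20.40/101.961 = 0.20008 mol → 0.40016 mol Al, 0.60024 mol O.
SiO2: 36.56/60.083 = 0.60849 mol → 0.60849 mol Si, 1.21698 mol O.
Total oxygen = 2.42316 mol. Normalization factor = 12/2.42316 = 4.95221.
Mn per 12 O = 0.14619 × 4.95221 = 0.724.

0.724 Mn apfu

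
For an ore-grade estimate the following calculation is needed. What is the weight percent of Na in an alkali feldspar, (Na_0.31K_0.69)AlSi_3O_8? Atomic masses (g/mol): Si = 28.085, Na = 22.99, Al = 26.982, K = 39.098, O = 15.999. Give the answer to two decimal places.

Formula mass = 0.31·22.99 + 0.69·39.098 + 1·26.982 + 3·28.085 + 8·15.999 = 273.334 g/mol, of which 7.127 g is Na.
So Na makes up 7.127/273.334 = 0.0261 of the mass, i.e. 2.61%.

2.61 wt%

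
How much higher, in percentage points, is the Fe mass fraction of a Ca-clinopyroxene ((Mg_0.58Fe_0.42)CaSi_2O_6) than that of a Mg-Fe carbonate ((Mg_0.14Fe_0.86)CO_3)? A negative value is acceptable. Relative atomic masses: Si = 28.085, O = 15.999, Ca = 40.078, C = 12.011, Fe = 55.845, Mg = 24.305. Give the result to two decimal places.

First mineral: 23.455 g Fe in 229.794 g formula = 10.21 wt% Fe.
Second mineral: 48.027 g Fe in 111.437 g formula = 43.10 wt% Fe.
10.21% − 43.10% gives a difference of -32.89 percentage points.

-32.89 percentage points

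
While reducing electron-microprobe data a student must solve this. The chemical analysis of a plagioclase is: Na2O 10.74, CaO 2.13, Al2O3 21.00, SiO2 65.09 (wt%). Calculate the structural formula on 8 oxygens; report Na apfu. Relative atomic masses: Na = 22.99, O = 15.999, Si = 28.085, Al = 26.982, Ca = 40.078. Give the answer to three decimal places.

0.925 Na apfu

10.74 wt% Na2O ÷ 61.979 g/mol = 0.17328 mol, giving 0.34656 Na and 0.17328 O.
2.13 wt% CaO ÷ 56.077 g/mol = 0.03798 mol, giving 0.03798 Ca and 0.03798 O.
21.00 wt% Al2O3 ÷ 101.961 g/mol = 0.20596 mol, giving 0.41192 Al and 0.61788 O.
65.09 wt% SiO2 ÷ 60.083 g/mol = 1.08333 mol, giving 1.08333 Si and 2.16666 O.
Oxygen sums to 2.99580; scaling by 8/2.99580 = 2.67041 puts the formula on 8 O.
Na: 0.34656 × 2.67041 = 0.925 atoms per formula unit.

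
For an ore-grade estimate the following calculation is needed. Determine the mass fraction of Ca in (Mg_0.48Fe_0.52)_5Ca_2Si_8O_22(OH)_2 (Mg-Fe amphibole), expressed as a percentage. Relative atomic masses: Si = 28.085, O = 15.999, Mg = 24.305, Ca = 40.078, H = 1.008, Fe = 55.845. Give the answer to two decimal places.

Formula mass = 2.40×24.305 + 2.60×55.845 + 2×40.078 + 8×28.085 + 24×15.999 + 2×1.008 = 894.357 g/mol, of which 80.156 g is Ca.
So Ca makes up 80.156/894.357 = 0.0896 of the mass, i.e. 8.96%.

8.96 wt%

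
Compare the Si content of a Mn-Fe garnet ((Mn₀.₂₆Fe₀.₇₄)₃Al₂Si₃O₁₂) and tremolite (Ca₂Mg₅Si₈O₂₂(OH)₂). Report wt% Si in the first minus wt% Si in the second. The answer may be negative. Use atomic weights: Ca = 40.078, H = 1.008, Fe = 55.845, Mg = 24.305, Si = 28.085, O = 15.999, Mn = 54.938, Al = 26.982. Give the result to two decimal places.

First mineral: 84.255 g Si in 497.035 g formula = 16.95 wt% Si.
Second mineral: 224.680 g Si in 812.353 g formula = 27.66 wt% Si.
16.95% − 27.66% gives a difference of -10.71 percentage points.

-10.71 percentage points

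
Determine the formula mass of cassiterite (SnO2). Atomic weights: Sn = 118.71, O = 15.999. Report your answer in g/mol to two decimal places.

150.71 g/mol

M = 1·118.71 + 2·15.999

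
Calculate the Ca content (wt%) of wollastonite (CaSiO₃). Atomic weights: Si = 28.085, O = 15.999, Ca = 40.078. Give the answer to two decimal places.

Formula mass = 1×40.078 + 1×28.085 + 3×15.999 = 116.160 g/mol, of which 40.078 g is Ca.
So Ca makes up 40.078/116.160 = 0.3450 of the mass, i.e. 34.50%.

34.50 wt%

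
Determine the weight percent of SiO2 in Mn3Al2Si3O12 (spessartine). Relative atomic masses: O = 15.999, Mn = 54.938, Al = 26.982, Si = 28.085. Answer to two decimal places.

36.41 wt%

Molar mass of Mn3Al2Si3O12 = 3×54.938 + 2×26.982 + 3×28.085 + 12×15.999 = 495.021 g/mol.
Each formula unit contains 3 Si, equivalent to 3/1 = 3.0000 mol SiO2.
M(SiO2) = 1×28.085 + 2×15.999 = 60.083 g/mol.
Mass of SiO2 per formula unit = 3.0000 × 60.083 = 180.249 g.
SiO2 wt% = 180.249 / 495.021 × 100 = 36.41%.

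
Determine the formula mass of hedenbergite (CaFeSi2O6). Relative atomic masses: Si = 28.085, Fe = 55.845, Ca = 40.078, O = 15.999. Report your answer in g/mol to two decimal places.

248.09 g/mol

M = 1·40.078 + 1·55.845 + 2·28.085 + 6·15.999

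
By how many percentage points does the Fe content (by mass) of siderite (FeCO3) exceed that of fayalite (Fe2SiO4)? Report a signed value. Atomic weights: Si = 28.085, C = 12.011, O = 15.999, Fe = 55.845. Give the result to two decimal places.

M(FeCO3) = 115.853 g/mol, so wt% Fe = 55.845/115.853 × 100 = 48.20%.
M(Fe2SiO4) = 203.771 g/mol, so wt% Fe = 111.690/203.771 × 100 = 54.81%.
48.20 − 54.81 = -6.61 pp.

-6.61 percentage points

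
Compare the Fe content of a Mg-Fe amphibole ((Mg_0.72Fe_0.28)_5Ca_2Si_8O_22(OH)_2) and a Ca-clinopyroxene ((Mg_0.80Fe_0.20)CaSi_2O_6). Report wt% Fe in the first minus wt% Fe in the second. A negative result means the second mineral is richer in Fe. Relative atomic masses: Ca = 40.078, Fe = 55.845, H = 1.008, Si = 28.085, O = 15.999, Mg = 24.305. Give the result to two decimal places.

4.12 percentage points

Fe in (Mg_0.72Fe_0.28)_5Ca_2Si_8O_22(OH)_2: molar mass 856.509 g/mol; 1.40×55.845 = 78.183 g → 9.13 wt%.
Fe in (Mg_0.80Fe_0.20)CaSi_2O_6: molar mass 222.855 g/mol; 0.20×55.845 = 11.169 g → 5.01 wt%.
Difference = 9.13 − 5.01 = 4.12 percentage points.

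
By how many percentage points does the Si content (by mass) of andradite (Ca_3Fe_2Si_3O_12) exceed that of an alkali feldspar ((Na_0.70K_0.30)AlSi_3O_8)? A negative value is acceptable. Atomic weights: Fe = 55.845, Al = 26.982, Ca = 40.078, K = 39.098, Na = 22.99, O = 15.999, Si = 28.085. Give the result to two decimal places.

Si in Ca_3Fe_2Si_3O_12: molar mass 508.167 g/mol; 3×28.085 = 84.255 g → 16.58 wt%.
Si in (Na_0.70K_0.30)AlSi_3O_8: molar mass 267.051 g/mol; 3×28.085 = 84.255 g → 31.55 wt%.
Difference = 16.58 − 31.55 = -14.97 percentage points.

-14.97 percentage points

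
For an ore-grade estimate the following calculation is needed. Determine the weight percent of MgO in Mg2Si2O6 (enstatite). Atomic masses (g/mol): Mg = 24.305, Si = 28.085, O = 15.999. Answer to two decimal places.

Formula mass = 200.774 g/mol.
2 Mg → 2.0000 mol MgO per formula unit; M(MgO) = 40.304, so MgO mass = 80.608 g.
80.608/200.774 × 100 = 40.15 wt%.

40.15 wt%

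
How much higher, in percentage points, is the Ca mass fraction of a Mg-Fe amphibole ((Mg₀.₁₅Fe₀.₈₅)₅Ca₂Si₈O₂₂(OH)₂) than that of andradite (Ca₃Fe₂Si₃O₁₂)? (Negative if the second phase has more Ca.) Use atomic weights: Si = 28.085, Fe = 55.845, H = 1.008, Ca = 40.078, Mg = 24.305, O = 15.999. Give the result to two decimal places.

First mineral: 80.156 g Ca in 946.398 g formula = 8.47 wt% Ca.
Second mineral: 120.234 g Ca in 508.167 g formula = 23.66 wt% Ca.
8.47% − 23.66% gives a difference of -15.19 percentage points.

-15.19 percentage points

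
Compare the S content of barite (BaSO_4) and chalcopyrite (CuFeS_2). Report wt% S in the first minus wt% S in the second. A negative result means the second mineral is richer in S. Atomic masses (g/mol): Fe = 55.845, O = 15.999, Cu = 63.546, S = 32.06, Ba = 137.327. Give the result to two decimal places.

M(BaSO_4) = 233.383 g/mol, so wt% S = 32.060/233.383 × 100 = 13.74%.
M(CuFeS_2) = 183.511 g/mol, so wt% S = 64.120/183.511 × 100 = 34.94%.
13.74 − 34.94 = -21.20 pp.

-21.20 percentage points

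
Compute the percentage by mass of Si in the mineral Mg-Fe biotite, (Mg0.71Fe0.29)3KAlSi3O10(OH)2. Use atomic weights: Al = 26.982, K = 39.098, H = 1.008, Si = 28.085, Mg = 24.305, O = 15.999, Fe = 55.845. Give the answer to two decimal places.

M((Mg0.71Fe0.29)3KAlSi3O10(OH)2) = 444.694 g/mol.
Si contributes 3 × 28.085 = 84.255 g per mole.
84.255/444.694 = 0.1895 → 18.95%.

18.95 mass %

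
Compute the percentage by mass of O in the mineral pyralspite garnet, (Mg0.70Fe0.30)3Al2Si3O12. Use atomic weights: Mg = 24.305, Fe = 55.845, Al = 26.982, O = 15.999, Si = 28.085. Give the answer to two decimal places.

44.49 mass %

M((Mg0.70Fe0.30)3Al2Si3O12) = 431.508 g/mol.
O contributes 12 × 15.999 = 191.988 g per mole.
191.988/431.508 = 0.4449 → 44.49%.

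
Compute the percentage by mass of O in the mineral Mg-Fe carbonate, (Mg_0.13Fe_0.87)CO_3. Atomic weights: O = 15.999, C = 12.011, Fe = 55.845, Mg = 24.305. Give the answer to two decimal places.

Formula mass = 0.13·24.305 + 0.87·55.845 + 1·12.011 + 3·15.999 = 111.753 g/mol, of which 47.997 g is O.
So O makes up 47.997/111.753 = 0.4295 of the mass, i.e. 42.95%.

42.95 mass %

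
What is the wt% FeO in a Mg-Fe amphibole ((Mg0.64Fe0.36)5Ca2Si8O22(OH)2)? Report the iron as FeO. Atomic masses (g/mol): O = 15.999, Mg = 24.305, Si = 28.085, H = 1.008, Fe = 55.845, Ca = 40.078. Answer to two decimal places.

14.88 wt%

M((Mg0.64Fe0.36)5Ca2Si8O22(OH)2) = 869.125 g/mol; M(FeO) = 71.844 g/mol.
Moles FeO per formula unit = 1.80 Fe ÷ 1 = 1.8000.
FeO fraction = (1.8000 × 71.844) / 869.125 = 129.319/869.125 = 0.1488.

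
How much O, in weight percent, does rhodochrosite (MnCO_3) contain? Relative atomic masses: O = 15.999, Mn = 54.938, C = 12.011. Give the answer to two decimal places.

41.76 weight percent

M(MnCO_3) = 114.946 g/mol.
O contributes 3 × 15.999 = 47.997 g per mole.
47.997/114.946 = 0.4176 → 41.76%.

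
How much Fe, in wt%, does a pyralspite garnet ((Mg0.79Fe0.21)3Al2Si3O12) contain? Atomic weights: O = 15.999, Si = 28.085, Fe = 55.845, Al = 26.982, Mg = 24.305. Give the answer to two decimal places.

Formula mass = 2.37·24.305 + 0.63·55.845 + 2·26.982 + 3·28.085 + 12·15.999 = 422.992 g/mol, of which 35.182 g is Fe.
So Fe makes up 35.182/422.992 = 0.0832 of the mass, i.e. 8.32%.

8.32 wt%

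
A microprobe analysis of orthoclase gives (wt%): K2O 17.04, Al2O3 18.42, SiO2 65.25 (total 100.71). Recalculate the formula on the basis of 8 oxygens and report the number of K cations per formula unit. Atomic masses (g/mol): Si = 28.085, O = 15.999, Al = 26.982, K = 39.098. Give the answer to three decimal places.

K2O: 17.04/94.195 = 0.18090 mol → 0.36180 mol K, 0.18090 mol O.
Al2O3: 18.42/101.961 = 0.18066 mol → 0.36132 mol Al, 0.54198 mol O.
SiO2: 65.25/60.083 = 1.08600 mol → 1.08600 mol Si, 2.17200 mol O.
Total oxygen = 2.89488 mol. Normalization factor = 8/2.89488 = 2.76350.
K per 8 O = 0.36180 × 2.76350 = 1.000.

1.000 K apfu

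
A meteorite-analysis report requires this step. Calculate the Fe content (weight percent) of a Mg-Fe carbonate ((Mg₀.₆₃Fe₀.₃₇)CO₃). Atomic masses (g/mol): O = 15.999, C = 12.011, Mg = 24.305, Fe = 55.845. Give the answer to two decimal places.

Molar mass of (Mg₀.₆₃Fe₀.₃₇)CO₃: 0.63×24.305 + 0.37×55.845 + 1×12.011 + 3×15.999 = 95.983 g/mol.
Mass of Fe per formula unit: 0.37 × 55.845 = 20.663 g.
Weight fraction Fe = 20.663 / 95.983 = 0.2153.

21.53 weight percent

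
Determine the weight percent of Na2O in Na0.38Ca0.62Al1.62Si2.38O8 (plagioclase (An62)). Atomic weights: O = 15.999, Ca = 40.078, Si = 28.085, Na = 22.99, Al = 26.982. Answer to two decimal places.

Formula mass = 272.130 g/mol.
0.38 Na → 0.1900 mol Na2O per formula unit; M(Na2O) = 61.979, so Na2O mass = 11.776 g.
11.776/272.130 × 100 = 4.33 wt%.

4.33 wt%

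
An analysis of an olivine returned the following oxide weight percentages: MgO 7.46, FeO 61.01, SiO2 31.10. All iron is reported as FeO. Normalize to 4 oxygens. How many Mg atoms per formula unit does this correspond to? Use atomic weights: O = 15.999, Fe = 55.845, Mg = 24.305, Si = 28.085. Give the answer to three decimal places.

MgO: 7.46/40.304 = 0.18509 mol → 0.18509 mol Mg, 0.18509 mol O.
FeO: 61.01/71.844 = 0.84920 mol → 0.84920 mol Fe, 0.84920 mol O.
SiO2: 31.10/60.083 = 0.51762 mol → 0.51762 mol Si, 1.03524 mol O.
Total oxygen = 2.06953 mol. Normalization factor = 4/2.06953 = 1.93281.
Mg per 4 O = 0.18509 × 1.93281 = 0.358.

0.358 Mg apfu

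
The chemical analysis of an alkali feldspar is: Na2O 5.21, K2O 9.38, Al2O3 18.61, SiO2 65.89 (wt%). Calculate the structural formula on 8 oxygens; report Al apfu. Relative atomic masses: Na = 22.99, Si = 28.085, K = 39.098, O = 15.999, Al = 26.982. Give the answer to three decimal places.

0.999 Al apfu

Na2O (M=61.979): mol = 0.08406; Na = 0.16812, O = 0.08406.
K2O (M=94.195): mol = 0.09958; K = 0.19916, O = 0.09958.
Al2O3 (M=101.961): mol = 0.18252; Al = 0.36504, O = 0.54756.
SiO2 (M=60.083): mol = 1.09665; Si = 1.09665, O = 2.19330.
ΣO = 2.92450; factor = 8/ΣO = 2.73551.
Al apfu = 0.36504 × 2.73551 = 0.999.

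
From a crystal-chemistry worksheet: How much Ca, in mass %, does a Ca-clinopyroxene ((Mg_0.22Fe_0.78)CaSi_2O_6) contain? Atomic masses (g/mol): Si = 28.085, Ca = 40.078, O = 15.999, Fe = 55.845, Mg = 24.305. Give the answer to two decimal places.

Formula mass = 0.22·24.305 + 0.78·55.845 + 1·40.078 + 2·28.085 + 6·15.999 = 241.148 g/mol, of which 40.078 g is Ca.
So Ca makes up 40.078/241.148 = 0.1662 of the mass, i.e. 16.62%.

16.62 mass %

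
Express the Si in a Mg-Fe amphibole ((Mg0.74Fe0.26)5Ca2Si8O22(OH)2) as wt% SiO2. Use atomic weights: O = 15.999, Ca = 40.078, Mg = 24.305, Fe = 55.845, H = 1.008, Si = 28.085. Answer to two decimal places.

M((Mg0.74Fe0.26)5Ca2Si8O22(OH)2) = 853.355 g/mol; M(SiO2) = 60.083 g/mol.
Moles SiO2 per formula unit = 8 Si ÷ 1 = 8.0000.
SiO2 fraction = (8.0000 × 60.083) / 853.355 = 480.664/853.355 = 0.5633.

56.33 wt%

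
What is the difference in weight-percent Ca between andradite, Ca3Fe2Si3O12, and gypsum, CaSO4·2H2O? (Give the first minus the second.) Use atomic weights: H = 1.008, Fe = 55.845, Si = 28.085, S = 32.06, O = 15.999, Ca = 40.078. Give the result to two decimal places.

M(Ca3Fe2Si3O12) = 508.167 g/mol, so wt% Ca = 120.234/508.167 × 100 = 23.66%.
M(CaSO4·2H2O) = 172.164 g/mol, so wt% Ca = 40.078/172.164 × 100 = 23.28%.
23.66 − 23.28 = 0.38 pp.

0.38 percentage points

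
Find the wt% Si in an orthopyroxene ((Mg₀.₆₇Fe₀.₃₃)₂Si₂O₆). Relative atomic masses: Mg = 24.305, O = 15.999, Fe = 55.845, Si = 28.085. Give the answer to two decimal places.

25.35 mass %

M((Mg₀.₆₇Fe₀.₃₃)₂Si₂O₆) = 221.590 g/mol.
Si contributes 2 × 28.085 = 56.170 g per mole.
56.170/221.590 = 0.2535 → 25.35%.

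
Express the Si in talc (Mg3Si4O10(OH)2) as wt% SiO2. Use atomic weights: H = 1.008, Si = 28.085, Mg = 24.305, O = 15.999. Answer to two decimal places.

63.37 wt%

M(Mg3Si4O10(OH)2) = 379.259 g/mol; M(SiO2) = 60.083 g/mol.
Moles SiO2 per formula unit = 4 Si ÷ 1 = 4.0000.
SiO2 fraction = (4.0000 × 60.083) / 379.259 = 240.332/379.259 = 0.6337.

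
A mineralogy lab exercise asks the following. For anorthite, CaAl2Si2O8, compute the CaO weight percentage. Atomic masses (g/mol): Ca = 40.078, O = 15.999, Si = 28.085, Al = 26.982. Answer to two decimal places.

20.16 wt%

Formula mass = 278.204 g/mol.
1 Ca → 1.0000 mol CaO per formula unit; M(CaO) = 56.077, so CaO mass = 56.077 g.
56.077/278.204 × 100 = 20.16 wt%.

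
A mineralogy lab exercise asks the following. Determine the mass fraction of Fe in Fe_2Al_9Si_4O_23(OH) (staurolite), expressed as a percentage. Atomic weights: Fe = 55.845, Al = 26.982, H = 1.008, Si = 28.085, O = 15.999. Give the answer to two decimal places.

13.11 mass %

M(Fe_2Al_9Si_4O_23(OH)) = 851.852 g/mol.
Fe contributes 2 × 55.845 = 111.690 g per mole.
111.690/851.852 = 0.1311 → 13.11%.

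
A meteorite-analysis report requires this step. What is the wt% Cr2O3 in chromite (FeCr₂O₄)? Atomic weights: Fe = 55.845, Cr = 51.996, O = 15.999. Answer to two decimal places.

M(FeCr₂O₄) = 223.833 g/mol; M(Cr2O3) = 151.989 g/mol.
Moles Cr2O3 per formula unit = 2 Cr ÷ 2 = 1.0000.
Cr2O3 fraction = (1.0000 × 151.989) / 223.833 = 151.989/223.833 = 0.6790.

67.90 wt%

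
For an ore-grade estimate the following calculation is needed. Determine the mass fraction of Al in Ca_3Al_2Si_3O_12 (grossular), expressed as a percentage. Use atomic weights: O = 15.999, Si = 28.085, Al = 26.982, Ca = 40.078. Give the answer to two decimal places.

Molar mass of Ca_3Al_2Si_3O_12: 3·40.078 + 2·26.982 + 3·28.085 + 12·15.999 = 450.441 g/mol.
Mass of Al per formula unit: 2 × 26.982 = 53.964 g.
Weight fraction Al = 53.964 / 450.441 = 0.1198.

11.98 wt%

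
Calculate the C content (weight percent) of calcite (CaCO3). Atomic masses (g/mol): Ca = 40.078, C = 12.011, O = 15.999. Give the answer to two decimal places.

12.00 weight percent

Molar mass of CaCO3: 1*40.078 + 1*12.011 + 3*15.999 = 100.086 g/mol.
Mass of C per formula unit: 1 × 12.011 = 12.011 g.
Weight fraction C = 12.011 / 100.086 = 0.1200.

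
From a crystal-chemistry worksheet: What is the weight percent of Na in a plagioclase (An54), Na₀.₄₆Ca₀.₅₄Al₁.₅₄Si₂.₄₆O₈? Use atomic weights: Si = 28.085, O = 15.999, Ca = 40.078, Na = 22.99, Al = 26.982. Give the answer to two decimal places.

Formula mass = 0.46·22.99 + 0.54·40.078 + 1.54·26.982 + 2.46·28.085 + 8·15.999 = 270.851 g/mol, of which 10.575 g is Na.
So Na makes up 10.575/270.851 = 0.0390 of the mass, i.e. 3.90%.

3.90 wt%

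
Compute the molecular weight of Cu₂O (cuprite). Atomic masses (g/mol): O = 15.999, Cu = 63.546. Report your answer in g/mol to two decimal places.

143.09 g/mol

The formula mass is the sum 2×63.546 + 1×15.999.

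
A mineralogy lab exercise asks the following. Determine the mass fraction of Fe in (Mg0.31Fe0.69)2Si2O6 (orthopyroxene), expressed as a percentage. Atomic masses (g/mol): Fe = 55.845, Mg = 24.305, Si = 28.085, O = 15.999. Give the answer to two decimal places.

Molar mass of (Mg0.31Fe0.69)2Si2O6: 0.62×24.305 + 1.38×55.845 + 2×28.085 + 6×15.999 = 244.299 g/mol.
Mass of Fe per formula unit: 1.38 × 55.845 = 77.066 g.
Weight fraction Fe = 77.066 / 244.299 = 0.3155.

31.55 wt%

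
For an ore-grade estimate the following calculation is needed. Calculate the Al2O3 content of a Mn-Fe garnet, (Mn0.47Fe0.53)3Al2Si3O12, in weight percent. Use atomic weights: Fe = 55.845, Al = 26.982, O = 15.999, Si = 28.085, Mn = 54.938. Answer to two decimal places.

Molar mass of (Mn0.47Fe0.53)3Al2Si3O12 = 1.41*54.938 + 1.59*55.845 + 2*26.982 + 3*28.085 + 12*15.999 = 496.463 g/mol.
Each formula unit contains 2 Al, equivalent to 2/2 = 1.0000 mol Al2O3.
M(Al2O3) = 2×26.982 + 3×15.999 = 101.961 g/mol.
Mass of Al2O3 per formula unit = 1.0000 × 101.961 = 101.961 g.
Al2O3 wt% = 101.961 / 496.463 × 100 = 20.54%.

20.54 wt%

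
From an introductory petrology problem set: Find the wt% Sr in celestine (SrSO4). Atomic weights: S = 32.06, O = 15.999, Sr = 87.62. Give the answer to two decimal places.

47.70 mass %

Molar mass of SrSO4: 1×87.62 + 1×32.06 + 4×15.999 = 183.676 g/mol.
Mass of Sr per formula unit: 1 × 87.62 = 87.620 g.
Weight fraction Sr = 87.620 / 183.676 = 0.4770.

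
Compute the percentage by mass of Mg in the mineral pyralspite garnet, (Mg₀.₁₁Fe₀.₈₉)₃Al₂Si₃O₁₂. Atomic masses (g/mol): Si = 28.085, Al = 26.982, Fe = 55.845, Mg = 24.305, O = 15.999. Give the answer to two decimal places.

Formula mass = 0.33×24.305 + 2.67×55.845 + 2×26.982 + 3×28.085 + 12×15.999 = 487.334 g/mol, of which 8.021 g is Mg.
So Mg makes up 8.021/487.334 = 0.0165 of the mass, i.e. 1.65%.

1.65 wt%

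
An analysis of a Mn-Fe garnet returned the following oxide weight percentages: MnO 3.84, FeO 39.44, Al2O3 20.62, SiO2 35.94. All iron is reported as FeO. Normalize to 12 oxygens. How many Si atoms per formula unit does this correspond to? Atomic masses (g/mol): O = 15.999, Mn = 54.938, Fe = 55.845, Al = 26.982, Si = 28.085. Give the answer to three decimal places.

MnO (M=70.937): mol = 0.05413; Mn = 0.05413, O = 0.05413.
FeO (M=71.844): mol = 0.54897; Fe = 0.54897, O = 0.54897.
Al2O3 (M=101.961): mol = 0.20223; Al = 0.40446, O = 0.60669.
SiO2 (M=60.083): mol = 0.59817; Si = 0.59817, O = 1.19634.
ΣO = 2.40613; factor = 12/ΣO = 4.98726.
Si apfu = 0.59817 × 4.98726 = 2.983.

2.983 Si apfu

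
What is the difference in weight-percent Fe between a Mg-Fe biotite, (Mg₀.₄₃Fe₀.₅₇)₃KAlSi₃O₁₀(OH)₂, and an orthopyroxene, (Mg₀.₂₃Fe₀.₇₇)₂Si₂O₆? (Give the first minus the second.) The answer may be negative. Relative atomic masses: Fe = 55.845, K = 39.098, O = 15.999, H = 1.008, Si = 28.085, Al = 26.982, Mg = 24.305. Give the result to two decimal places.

First mineral: 95.495 g Fe in 471.187 g formula = 20.27 wt% Fe.
Second mineral: 86.001 g Fe in 249.346 g formula = 34.49 wt% Fe.
20.27% − 34.49% gives a difference of -14.22 percentage points.

-14.22 percentage points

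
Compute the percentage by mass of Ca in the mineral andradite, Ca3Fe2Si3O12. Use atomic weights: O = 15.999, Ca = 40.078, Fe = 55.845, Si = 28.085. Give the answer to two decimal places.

Molar mass of Ca3Fe2Si3O12: 3·40.078 + 2·55.845 + 3·28.085 + 12·15.999 = 508.167 g/mol.
Mass of Ca per formula unit: 3 × 40.078 = 120.234 g.
Weight fraction Ca = 120.234 / 508.167 = 0.2366.

23.66 mass %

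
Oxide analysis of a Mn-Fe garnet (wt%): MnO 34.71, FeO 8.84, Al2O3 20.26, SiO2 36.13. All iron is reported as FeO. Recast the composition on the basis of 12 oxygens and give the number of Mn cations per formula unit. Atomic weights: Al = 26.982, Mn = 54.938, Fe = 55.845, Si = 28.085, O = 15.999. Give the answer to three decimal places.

2.435 Mn apfu

MnO (M=70.937): mol = 0.48931; Mn = 0.48931, O = 0.48931.
FeO (M=71.844): mol = 0.12304; Fe = 0.12304, O = 0.12304.
Al2O3 (M=101.961): mol = 0.19870; Al = 0.39740, O = 0.59610.
SiO2 (M=60.083): mol = 0.60133; Si = 0.60133, O = 1.20266.
ΣO = 2.41111; factor = 12/ΣO = 4.97696.
Mn apfu = 0.48931 × 4.97696 = 2.435.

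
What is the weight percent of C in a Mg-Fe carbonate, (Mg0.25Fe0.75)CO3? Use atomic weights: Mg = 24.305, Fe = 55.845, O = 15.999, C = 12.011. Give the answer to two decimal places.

11.12 weight percent

Molar mass of (Mg0.25Fe0.75)CO3: 0.25·24.305 + 0.75·55.845 + 1·12.011 + 3·15.999 = 107.968 g/mol.
Mass of C per formula unit: 1 × 12.011 = 12.011 g.
Weight fraction C = 12.011 / 107.968 = 0.1112.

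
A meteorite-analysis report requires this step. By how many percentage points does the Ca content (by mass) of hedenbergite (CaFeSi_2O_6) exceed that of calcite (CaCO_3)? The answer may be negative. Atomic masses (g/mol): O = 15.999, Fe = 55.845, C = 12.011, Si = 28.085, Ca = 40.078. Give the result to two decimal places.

-23.89 percentage points

First mineral: 40.078 g Ca in 248.087 g formula = 16.15 wt% Ca.
Second mineral: 40.078 g Ca in 100.086 g formula = 40.04 wt% Ca.
16.15% − 40.04% gives a difference of -23.89 percentage points.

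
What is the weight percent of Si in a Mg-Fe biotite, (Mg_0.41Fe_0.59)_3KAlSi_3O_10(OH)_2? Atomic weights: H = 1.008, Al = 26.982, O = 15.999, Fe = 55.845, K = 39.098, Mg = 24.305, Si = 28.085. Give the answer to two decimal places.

Formula mass = 1.23·24.305 + 1.77·55.845 + 1·39.098 + 1·26.982 + 3·28.085 + 12·15.999 + 2·1.008 = 473.080 g/mol, of which 84.255 g is Si.
So Si makes up 84.255/473.080 = 0.1781 of the mass, i.e. 17.81%.

17.81 weight percent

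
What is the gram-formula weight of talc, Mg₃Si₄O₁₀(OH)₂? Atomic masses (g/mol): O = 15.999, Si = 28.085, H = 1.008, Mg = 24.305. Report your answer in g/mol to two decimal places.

The formula mass is the sum 3×24.305 + 4×28.085 + 12×15.999 + 2×1.008.

379.26 g/mol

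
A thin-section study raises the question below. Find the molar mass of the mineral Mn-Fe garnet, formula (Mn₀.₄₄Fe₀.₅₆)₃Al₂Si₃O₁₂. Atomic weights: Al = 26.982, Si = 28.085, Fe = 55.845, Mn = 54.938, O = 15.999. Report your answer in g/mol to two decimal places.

496.54 g/mol

M = 1.32×54.938 + 1.68×55.845 + 2×26.982 + 3×28.085 + 12×15.999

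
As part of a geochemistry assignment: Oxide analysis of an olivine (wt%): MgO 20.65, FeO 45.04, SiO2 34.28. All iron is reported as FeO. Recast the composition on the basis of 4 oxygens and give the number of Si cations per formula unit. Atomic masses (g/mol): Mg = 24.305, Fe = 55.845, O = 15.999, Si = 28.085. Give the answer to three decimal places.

1.001 Si apfu

MgO: 20.65/40.304 = 0.51236 mol → 0.51236 mol Mg, 0.51236 mol O.
FeO: 45.04/71.844 = 0.62691 mol → 0.62691 mol Fe, 0.62691 mol O.
SiO2: 34.28/60.083 = 0.57054 mol → 0.57054 mol Si, 1.14108 mol O.
Total oxygen = 2.28035 mol. Normalization factor = 4/2.28035 = 1.75412.
Si per 4 O = 0.57054 × 1.75412 = 1.001.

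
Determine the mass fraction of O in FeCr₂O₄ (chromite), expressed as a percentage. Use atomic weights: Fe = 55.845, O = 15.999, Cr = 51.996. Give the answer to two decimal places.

Molar mass of FeCr₂O₄: 1·55.845 + 2·51.996 + 4·15.999 = 223.833 g/mol.
Mass of O per formula unit: 4 × 15.999 = 63.996 g.
Weight fraction O = 63.996 / 223.833 = 0.2859.

28.59 mass %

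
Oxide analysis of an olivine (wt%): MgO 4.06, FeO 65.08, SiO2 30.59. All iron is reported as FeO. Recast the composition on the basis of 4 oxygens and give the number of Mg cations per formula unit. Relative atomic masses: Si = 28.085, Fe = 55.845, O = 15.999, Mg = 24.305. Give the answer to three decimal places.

MgO: 4.06/40.304 = 0.10073 mol → 0.10073 mol Mg, 0.10073 mol O.
FeO: 65.08/71.844 = 0.90585 mol → 0.90585 mol Fe, 0.90585 mol O.
SiO2: 30.59/60.083 = 0.50913 mol → 0.50913 mol Si, 1.01826 mol O.
Total oxygen = 2.02484 mol. Normalization factor = 4/2.02484 = 1.97546.
Mg per 4 O = 0.10073 × 1.97546 = 0.199.

0.199 Mg apfu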